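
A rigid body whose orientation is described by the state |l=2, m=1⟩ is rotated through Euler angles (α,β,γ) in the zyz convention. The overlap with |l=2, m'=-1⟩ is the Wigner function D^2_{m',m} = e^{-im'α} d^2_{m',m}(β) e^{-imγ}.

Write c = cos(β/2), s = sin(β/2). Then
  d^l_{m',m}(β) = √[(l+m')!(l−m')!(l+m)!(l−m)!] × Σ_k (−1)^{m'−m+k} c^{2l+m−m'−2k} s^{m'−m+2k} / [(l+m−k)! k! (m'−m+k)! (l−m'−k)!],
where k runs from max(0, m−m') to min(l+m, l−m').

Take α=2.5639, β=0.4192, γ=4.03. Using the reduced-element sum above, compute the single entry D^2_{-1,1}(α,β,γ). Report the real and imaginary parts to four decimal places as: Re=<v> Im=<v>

D^2_{-1,1}(2.5639,0.4192,4.03) = e^{-i·-1·2.5639}·d^2_{-1,1}(0.4192)·e^{-i·1·4.03}. Compute d first:
With c≡cos(β/2)=0.978114 and s≡sin(β/2)=0.208069, N=[1·6·6·1]^{1/2}=6.000000
The bounds max(0,m−m')=2 and min(l+m,l−m')=3 give 2 terms
  k=2: (−1)^0·6.0000/(2)·0.9781^2·0.2081^2 = +0.124255
  k=3: (−1)^1·6.0000/(6)·0.9781^0·0.2081^4 = -0.001874
d^2_{-1,1}(0.4192) = +0.124255 -0.001874 = +0.122381
Attach z-rotation phases: D = e^{-i(-1)(2.5639)}·(+0.122381)·e^{-i(1)(4.03)} = +0.012789-0.121711i

Re=0.0128 Im=-0.1217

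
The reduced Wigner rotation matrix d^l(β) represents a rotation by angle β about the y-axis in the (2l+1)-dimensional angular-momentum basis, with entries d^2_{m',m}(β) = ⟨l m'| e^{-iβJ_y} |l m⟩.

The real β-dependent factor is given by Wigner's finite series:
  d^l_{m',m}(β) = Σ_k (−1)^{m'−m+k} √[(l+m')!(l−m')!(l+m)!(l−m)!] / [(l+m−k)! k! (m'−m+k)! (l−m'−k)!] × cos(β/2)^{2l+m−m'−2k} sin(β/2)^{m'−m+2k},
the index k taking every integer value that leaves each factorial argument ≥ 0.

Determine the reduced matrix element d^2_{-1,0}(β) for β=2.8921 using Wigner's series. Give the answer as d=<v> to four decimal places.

d=-0.2930

d^2_{-1,0}(β=2.8921) via Wigner's sum:
With c≡cos(β/2)=0.124423 and s≡sin(β/2)=0.992229, N=[1·6·2·2]^{1/2}=4.898979
The bounds max(0,m−m')=1 and min(l+m,l−m')=2 give 2 terms
  k=1: (−1)^0·4.8990/(2)·0.1244^3·0.9922^1 = +0.004682
  k=2: (−1)^1·4.8990/(2)·0.1244^1·0.9922^3 = -0.297723
d^2_{-1,0}(2.8921) = +0.004682 -0.297723 = -0.293042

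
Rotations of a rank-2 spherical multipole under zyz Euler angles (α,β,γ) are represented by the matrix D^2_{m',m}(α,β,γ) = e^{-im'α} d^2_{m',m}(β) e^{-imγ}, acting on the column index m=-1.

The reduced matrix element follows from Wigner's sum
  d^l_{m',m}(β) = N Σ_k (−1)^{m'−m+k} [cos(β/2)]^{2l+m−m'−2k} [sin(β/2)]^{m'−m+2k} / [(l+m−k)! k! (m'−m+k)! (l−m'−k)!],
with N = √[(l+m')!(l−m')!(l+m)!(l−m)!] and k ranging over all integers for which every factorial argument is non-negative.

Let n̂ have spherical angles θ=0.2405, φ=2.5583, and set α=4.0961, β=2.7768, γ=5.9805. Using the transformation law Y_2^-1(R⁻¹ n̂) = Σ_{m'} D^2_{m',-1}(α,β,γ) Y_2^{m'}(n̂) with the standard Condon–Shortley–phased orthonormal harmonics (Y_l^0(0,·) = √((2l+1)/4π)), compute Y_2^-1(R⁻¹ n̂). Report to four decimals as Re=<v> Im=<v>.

Need the full column D^2_{m',-1} for m'=−2..2 at α=4.0961, β=2.7768, γ=5.9805.
cos(β/2)=0.181387, sin(β/2)=0.983412
d^2_{-2,-1}: single k=1 term ⇒ +0.011738;  D = -0.000417+0.011730i
d^2_{-1,-1}: k∈[0..1] ⇒ +0.001082 -0.095456 = -0.094373;  D = +0.075025+0.057250i
d^2_{0,-1}: k∈[0..1] ⇒ -0.014376 +0.422559 = +0.408183;  D = +0.389627-0.121673i
d^2_{1,-1}: k∈[0..1] ⇒ +0.095456 -0.935280 = -0.839824;  D = +0.259076-0.798864i
d^2_{2,-1}: single k=0 term ⇒ -0.345018;  D = +0.206293+0.276551i
Y_2^{m'}(θ=0.2405,φ=2.5583) and Σ D·Y over m':
  (-0.0004+0.0117i)·(+0.0086+0.0201i)  (+0.0750+0.0573i)·(-0.1492-0.0984i)  (+0.3896-0.1217i)·(+0.5771+0.0000i)  (+0.2591-0.7989i)·(+0.1492-0.0984i)  (+0.2063+0.2766i)·(+0.0086-0.0201i)
Y_2^-1(R⁻¹ n̂) = +0.186421-0.232488i

Re=0.1864 Im=-0.2325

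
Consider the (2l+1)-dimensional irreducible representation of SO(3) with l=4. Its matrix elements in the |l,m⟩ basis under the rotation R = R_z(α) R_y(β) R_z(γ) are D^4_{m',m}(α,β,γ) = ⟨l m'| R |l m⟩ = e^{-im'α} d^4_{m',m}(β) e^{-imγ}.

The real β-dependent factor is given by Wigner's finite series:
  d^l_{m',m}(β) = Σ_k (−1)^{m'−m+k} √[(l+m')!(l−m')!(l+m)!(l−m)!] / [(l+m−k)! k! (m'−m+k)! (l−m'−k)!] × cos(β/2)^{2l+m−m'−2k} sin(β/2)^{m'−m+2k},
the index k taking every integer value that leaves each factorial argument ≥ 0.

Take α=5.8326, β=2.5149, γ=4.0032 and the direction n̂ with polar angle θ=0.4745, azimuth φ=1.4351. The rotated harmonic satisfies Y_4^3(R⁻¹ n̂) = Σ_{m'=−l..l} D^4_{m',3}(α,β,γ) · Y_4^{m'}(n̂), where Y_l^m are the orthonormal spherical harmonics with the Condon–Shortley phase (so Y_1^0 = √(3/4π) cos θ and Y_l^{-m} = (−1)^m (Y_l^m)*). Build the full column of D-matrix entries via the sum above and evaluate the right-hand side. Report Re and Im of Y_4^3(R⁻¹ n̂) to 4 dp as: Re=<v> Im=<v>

Need the full column D^4_{m',3} for m'=−4..4 at α=5.8326, β=2.5149, γ=4.0032.
cos(β/2)=0.308244, sin(β/2)=0.951307
d^4_{-4,3}: single k=7 term ⇒ +0.614731;  D = +0.196421-0.582506i
d^4_{-3,3}: k∈[6..7] ⇒ +0.492960 -0.670760 = -0.177800;  D = -0.124512+0.126923i
d^4_{-2,3}: k∈[5..6] ⇒ +0.256137 -0.813213 = -0.557076;  D = -0.524364+0.188087i
d^4_{-1,3}: k∈[4..5] ⇒ +0.097809 -0.558964 = -0.461155;  D = -0.458558-0.048876i
d^4_{0,3}: k∈[3..4] ⇒ +0.028346 -0.269992 = -0.241646;  D = -0.205149-0.127697i
d^4_{1,3}: k∈[2..3] ⇒ +0.006161 -0.097809 = -0.091648;  D = -0.048949-0.077481i
d^4_{2,3}: k∈[1..2] ⇒ +0.000941 -0.026892 = -0.025951;  D = -0.002922-0.025786i
d^4_{3,3}: k∈[0..1] ⇒ +0.000081 -0.005434 = -0.005352;  D = +0.001773-0.005050i
d^4_{4,3}: single k=0 term ⇒ -0.000711;  D = +0.000505-0.000502i
Y_4^{m'}(θ=0.4745,φ=1.4351) and Σ D·Y over m':
  (+0.1964-0.5825i)·(+0.0165+0.0100i)  (-0.1245+0.1269i)·(-0.0420+0.0975i)  (-0.5244+0.1881i)·(-0.3053-0.0850i)  (-0.4586-0.0489i)·(+0.0660-0.4836i)  (-0.2051-0.1277i)·(+0.1243+0.0000i)  (-0.0489-0.0775i)·(-0.0660-0.4836i)  (-0.0029-0.0258i)·(-0.3053+0.0850i)  (+0.0018-0.0050i)·(+0.0420+0.0975i)  (+0.0005-0.0005i)·(+0.0165-0.0100i)
Y_4^3(R⁻¹ n̂) = +0.067992+0.201017i

Re=0.0680 Im=0.2010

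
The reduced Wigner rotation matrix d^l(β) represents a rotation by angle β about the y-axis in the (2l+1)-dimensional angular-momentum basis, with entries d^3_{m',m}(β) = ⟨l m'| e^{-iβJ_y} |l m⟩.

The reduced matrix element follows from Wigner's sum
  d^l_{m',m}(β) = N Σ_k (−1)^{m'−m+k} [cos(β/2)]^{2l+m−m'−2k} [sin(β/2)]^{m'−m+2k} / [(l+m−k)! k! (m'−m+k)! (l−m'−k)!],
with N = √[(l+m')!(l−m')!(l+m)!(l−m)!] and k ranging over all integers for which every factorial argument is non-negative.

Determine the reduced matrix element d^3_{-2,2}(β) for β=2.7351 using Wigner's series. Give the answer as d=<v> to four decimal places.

d=-0.6952

d^3_{-2,2}(β=2.7351) via Wigner's sum:
With c≡cos(β/2)=0.201850 and s≡sin(β/2)=0.979416, N=[1·120·120·1]^{1/2}=120.000000
k∈{4,5} keeps every argument non-negative
  k=4: (−1)^0·120.0000/(24)·0.2018^2·0.9794^4 = +0.187455
  k=5: (−1)^1·120.0000/(120)·0.2018^0·0.9794^6 = -0.882682
d^3_{-2,2}(2.7351) = +0.187455 -0.882682 = -0.695227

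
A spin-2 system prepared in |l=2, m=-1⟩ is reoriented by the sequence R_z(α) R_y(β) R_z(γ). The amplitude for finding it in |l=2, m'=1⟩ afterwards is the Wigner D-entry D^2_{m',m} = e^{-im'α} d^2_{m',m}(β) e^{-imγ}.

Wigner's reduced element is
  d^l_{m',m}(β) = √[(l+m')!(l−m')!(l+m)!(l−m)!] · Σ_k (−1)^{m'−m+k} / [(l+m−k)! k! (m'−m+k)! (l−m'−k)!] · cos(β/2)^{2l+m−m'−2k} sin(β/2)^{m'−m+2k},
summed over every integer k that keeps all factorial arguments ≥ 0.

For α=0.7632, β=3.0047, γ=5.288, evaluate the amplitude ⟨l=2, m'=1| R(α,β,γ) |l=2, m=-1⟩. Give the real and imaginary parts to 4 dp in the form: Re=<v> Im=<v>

First d^2_{1,-1}(β=3.0047), then the phase factors e^{-i(1)α} and e^{-i(-1)γ}:
Half-angle: c=0.068393, s=0.997658. N=√(6·1·1·6)=6.000000
k∈{0,1} keeps every argument non-negative
  k=0: (−1)^2·6.0000/(2)·0.0684^2·0.9977^2 = +0.013967
  k=1: (−1)^3·6.0000/(6)·0.0684^0·0.9977^4 = -0.990667
d^2_{1,-1}(3.0047) = +0.013967 -0.990667 = -0.976700
Phases: e^{-i·(1)·0.7632}=+0.722628-0.691237i, e^{-i·(-1)·5.288}=+0.544347-0.838860i ⇒ D=+0.182145+0.959565i

Re=0.1821 Im=0.9596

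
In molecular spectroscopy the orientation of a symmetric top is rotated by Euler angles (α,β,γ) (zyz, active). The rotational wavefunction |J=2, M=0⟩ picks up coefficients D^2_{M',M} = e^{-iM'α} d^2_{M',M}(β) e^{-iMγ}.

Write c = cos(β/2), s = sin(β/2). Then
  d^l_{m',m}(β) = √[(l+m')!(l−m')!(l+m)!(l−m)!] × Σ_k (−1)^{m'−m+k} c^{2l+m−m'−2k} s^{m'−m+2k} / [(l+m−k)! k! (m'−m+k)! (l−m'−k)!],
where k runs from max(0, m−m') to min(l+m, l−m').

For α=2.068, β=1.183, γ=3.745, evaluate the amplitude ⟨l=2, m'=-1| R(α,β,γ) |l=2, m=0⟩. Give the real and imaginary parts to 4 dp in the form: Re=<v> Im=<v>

Split into d^2_{-1,0}(β=1.183) × two z-phases.
With c≡cos(β/2)=0.830105 and s≡sin(β/2)=0.557607, N=[1·6·2·2]^{1/2}=4.898979
k∈{1,2} keeps every argument non-negative
  k=1: (−1)^0·4.8990/(2)·0.8301^3·0.5576^1 = +0.781274
  k=2: (−1)^1·4.8990/(2)·0.8301^1·0.5576^3 = -0.352527
d^2_{-1,0}(1.183) = +0.781274 -0.352527 = +0.428746
D = (-0.476970+0.878920i)·(+0.428746)·(+1.000000+0.000000i) = -0.204499+0.376833i

Re=-0.2045 Im=0.3768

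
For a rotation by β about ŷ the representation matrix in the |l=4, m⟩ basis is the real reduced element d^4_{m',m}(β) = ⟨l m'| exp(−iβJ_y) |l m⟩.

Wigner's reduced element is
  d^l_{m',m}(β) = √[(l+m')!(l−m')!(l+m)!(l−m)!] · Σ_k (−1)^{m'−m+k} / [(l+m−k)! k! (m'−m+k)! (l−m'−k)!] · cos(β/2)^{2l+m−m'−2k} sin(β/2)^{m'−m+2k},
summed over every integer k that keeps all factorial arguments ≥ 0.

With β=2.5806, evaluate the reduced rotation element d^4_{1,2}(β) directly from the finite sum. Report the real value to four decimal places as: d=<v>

d=0.2157

d^4_{1,2}(β=2.5806) via Wigner's sum:
With c≡cos(β/2)=0.276833 and s≡sin(β/2)=0.960918, N=[120·6·720·2]^{1/2}=1018.233765
k∈{1,2,3} keeps every argument non-negative
  k=1: (−1)^0·1018.2338/(240)·0.2768^7·0.9609^1 = +0.000508
  k=2: (−1)^1·1018.2338/(48)·0.2768^5·0.9609^3 = -0.030602
  k=3: (−1)^2·1018.2338/(72)·0.2768^3·0.9609^5 = +0.245810
d^4_{1,2}(2.5806) = +0.000508 -0.030602 +0.245810 = +0.215715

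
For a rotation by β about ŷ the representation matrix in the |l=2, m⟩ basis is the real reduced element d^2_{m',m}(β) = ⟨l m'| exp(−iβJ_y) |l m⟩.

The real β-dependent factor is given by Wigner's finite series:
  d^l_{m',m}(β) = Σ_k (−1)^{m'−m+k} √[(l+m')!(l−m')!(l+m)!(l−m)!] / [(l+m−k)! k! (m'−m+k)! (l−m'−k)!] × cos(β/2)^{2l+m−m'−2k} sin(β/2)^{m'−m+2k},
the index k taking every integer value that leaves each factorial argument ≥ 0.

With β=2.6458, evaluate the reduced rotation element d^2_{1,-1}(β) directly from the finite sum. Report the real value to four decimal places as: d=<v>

d=-0.7135

d^2_{1,-1}(β=2.6458) via Wigner's sum:
Half-angle: c=0.245365, s=0.969431. N=√(6·1·1·6)=6.000000
k: max(0,(-1)−(1))=0 … min(2+(-1),2−(1))=1
  k=0: (−1)^2·6.0000/(2)·0.2454^2·0.9694^2 = +0.169739
  k=1: (−1)^3·6.0000/(6)·0.2454^0·0.9694^4 = -0.883216
d^2_{1,-1}(2.6458) = +0.169739 -0.883216 = -0.713478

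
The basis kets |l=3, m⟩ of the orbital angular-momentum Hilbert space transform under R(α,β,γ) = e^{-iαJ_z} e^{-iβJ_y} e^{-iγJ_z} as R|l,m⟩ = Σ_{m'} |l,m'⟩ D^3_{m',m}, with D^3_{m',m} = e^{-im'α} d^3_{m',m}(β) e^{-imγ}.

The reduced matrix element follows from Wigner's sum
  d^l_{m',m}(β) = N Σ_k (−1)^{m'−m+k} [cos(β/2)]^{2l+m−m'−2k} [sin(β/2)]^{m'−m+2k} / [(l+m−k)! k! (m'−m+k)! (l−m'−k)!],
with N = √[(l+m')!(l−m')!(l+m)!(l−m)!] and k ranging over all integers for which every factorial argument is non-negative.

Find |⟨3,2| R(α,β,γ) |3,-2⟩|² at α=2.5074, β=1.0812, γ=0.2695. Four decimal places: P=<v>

First d^3_{2,-2}(β=1.0812), then the phase factors e^{-i(2)α} and e^{-i(-2)γ}:
With c≡cos(β/2)=0.857400 and s≡sin(β/2)=0.514651, N=[120·1·1·120]^{1/2}=120.000000
The bounds max(0,m−m')=0 and min(l+m,l−m')=1 give 2 terms
  k=0: (−1)^4·120.0000/(24)·0.8574^2·0.5147^4 = +0.257862
  k=1: (−1)^5·120.0000/(120)·0.8574^0·0.5147^6 = -0.018581
d^3_{2,-2}(1.0812) = +0.257862 -0.018581 = +0.239280
|D^3_{2,-2}|² = |d^3_{2,-2}(β)|² = (+0.239280)² = 0.057255 (the z-rotation phases have unit modulus)

P=0.0573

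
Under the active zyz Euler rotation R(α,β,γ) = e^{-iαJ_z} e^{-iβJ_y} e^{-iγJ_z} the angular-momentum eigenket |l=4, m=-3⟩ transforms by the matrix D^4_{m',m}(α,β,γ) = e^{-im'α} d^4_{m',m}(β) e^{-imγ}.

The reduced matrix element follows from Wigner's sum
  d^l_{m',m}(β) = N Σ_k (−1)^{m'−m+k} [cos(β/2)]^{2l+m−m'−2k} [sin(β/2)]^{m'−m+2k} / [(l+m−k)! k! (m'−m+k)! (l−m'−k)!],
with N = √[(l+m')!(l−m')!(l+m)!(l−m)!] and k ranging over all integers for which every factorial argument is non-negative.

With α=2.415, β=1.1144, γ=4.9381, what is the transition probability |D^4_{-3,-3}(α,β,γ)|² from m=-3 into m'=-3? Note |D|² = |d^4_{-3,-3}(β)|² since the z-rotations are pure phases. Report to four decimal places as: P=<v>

D^4_{-3,-3}(2.415,1.1144,4.9381) = e^{-i·-3·2.415}·d^4_{-3,-3}(1.1144)·e^{-i·-3·4.9381}. Compute d first:
c=cos(1.1144/2)=0.848739, s=sin(1.1144/2)=0.528812; N=√[1·5040·1·5040]=5040.000000
k∈{0,1} keeps every argument non-negative
  k=0: (−1)^0·5040.0000/(5040)·0.8487^8·0.5288^0 = +0.269274
  k=1: (−1)^1·5040.0000/(720)·0.8487^6·0.5288^2 = -0.731721
d^4_{-3,-3}(1.1144) = +0.269274 -0.731721 = -0.462448
|D^4_{-3,-3}|² = |d^4_{-3,-3}(β)|² = (-0.462448)² = 0.213858 (the z-rotation phases have unit modulus)

P=0.2139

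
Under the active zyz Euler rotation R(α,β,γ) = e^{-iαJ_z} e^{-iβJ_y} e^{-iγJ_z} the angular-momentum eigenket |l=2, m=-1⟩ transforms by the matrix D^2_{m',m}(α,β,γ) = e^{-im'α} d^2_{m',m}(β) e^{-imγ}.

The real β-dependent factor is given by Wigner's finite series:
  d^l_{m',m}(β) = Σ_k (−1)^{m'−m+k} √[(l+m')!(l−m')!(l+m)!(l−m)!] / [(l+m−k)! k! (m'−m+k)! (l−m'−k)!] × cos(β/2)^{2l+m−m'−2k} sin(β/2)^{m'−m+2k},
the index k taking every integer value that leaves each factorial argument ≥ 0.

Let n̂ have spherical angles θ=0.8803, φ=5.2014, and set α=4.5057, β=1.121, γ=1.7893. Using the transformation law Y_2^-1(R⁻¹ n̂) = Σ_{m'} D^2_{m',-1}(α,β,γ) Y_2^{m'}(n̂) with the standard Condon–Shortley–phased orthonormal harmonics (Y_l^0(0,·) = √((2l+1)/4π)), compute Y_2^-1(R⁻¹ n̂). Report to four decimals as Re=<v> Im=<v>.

Need the full column D^2_{m',-1} for m'=−2..2 at α=4.5057, β=1.121, γ=1.7893.
cos(β/2)=0.846989, sin(β/2)=0.531610
d^2_{-2,-1}: single k=1 term ⇒ +0.646036;  D = -0.125101-0.633808i
d^2_{-1,-1}: k∈[0..1] ⇒ +0.514650 -0.608223 = -0.093573;  D = -0.093567-0.001106i
d^2_{0,-1}: k∈[0..1] ⇒ -0.791230 +0.311697 = -0.479533;  D = +0.103948-0.468131i
d^2_{1,-1}: k∈[0..1] ⇒ +0.608223 -0.079868 = +0.528356;  D = -0.481310-0.217945i
d^2_{2,-1}: single k=0 term ⇒ -0.254499;  D = -0.150324+0.205360i
Y_2^{m'}(θ=0.8803,φ=5.2014) and Σ D·Y over m':
  (-0.1251-0.6338i)·(-0.1283+0.1904i)  (-0.0936-0.0011i)·(+0.1782+0.3349i)  (+0.1039-0.4681i)·(+0.0684+0.0000i)  (-0.4813-0.2179i)·(-0.1782+0.3349i)  (-0.1503+0.2054i)·(-0.1283-0.1904i)
Y_2^-1(R⁻¹ n̂) = +0.344673-0.126160i

Re=0.3447 Im=-0.1262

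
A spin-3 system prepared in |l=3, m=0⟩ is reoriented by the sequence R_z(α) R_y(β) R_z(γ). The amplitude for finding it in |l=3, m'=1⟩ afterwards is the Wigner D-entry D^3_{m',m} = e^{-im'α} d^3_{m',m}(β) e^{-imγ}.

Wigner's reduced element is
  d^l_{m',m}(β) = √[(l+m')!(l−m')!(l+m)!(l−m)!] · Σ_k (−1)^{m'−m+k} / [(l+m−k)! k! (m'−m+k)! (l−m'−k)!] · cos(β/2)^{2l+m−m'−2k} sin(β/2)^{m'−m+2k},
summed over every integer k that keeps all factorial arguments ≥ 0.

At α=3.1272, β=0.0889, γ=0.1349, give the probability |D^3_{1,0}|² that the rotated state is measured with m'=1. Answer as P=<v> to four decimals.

P=0.0232

Split into d^3_{1,0}(β=0.0889) × two z-phases.
c=cos(0.0889/2)=0.999012, s=sin(0.0889/2)=0.044435; N=√[24·2·6·6]=41.569219
k: max(0,(0)−(1))=0 … min(3+(0),3−(1))=2
  k=0: (−1)^1·41.5692/(12)·0.9990^5·0.0444^1 = -0.153170
  k=1: (−1)^2·41.5692/(4)·0.9990^3·0.0444^3 = +0.000909
  k=2: (−1)^3·41.5692/(12)·0.9990^1·0.0444^5 = -0.000001
d^3_{1,0}(0.0889) = -0.153170 +0.000909 -0.000001 = -0.152261
|D^3_{1,0}|² = |d^3_{1,0}(β)|² = (-0.152261)² = 0.023184 (the z-rotation phases have unit modulus)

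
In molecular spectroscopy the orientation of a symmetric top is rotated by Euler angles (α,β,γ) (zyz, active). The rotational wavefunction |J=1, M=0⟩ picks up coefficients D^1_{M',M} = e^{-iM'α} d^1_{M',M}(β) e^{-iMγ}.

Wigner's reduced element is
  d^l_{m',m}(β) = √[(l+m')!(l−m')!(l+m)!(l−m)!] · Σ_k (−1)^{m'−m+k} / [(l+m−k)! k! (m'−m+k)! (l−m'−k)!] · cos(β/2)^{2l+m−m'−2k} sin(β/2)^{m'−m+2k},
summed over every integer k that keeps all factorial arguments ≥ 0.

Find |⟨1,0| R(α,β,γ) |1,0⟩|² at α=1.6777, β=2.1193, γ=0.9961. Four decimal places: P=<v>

First d^1_{0,0}(β=2.1193), then the phase factors e^{-i(0)α} and e^{-i(0)γ}:
c=cos(2.1193/2)=0.489177, s=sin(2.1193/2)=0.872184; N=√[1·1·1·1]=1.000000
k: max(0,(0)−(0))=0 … min(1+(0),1−(0))=1
  k=0: (−1)^0·1.0000/(1)·0.4892^2·0.8722^0 = +0.239295
  k=1: (−1)^1·1.0000/(1)·0.4892^0·0.8722^2 = -0.760705
d^1_{0,0}(2.1193) = +0.239295 -0.760705 = -0.521411
|D^1_{0,0}|² = |d^1_{0,0}(β)|² = (-0.521411)² = 0.271869 (the z-rotation phases have unit modulus)

P=0.2719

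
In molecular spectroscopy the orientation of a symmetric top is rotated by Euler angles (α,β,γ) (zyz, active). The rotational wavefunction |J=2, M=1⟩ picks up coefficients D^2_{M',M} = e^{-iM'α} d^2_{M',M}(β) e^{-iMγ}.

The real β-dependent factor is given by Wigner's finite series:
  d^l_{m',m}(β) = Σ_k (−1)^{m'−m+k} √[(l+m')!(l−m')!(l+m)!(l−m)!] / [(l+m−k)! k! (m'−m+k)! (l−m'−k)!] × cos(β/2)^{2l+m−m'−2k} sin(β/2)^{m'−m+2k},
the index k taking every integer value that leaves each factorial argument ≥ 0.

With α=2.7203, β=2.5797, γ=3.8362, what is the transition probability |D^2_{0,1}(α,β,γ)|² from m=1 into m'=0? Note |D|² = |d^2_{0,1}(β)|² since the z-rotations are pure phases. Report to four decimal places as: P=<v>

Split into d^2_{0,1}(β=2.5797) × two z-phases.
c=cos(2.5797/2)=0.277265, s=sin(2.5797/2)=0.960793; N=√[2·2·6·1]=4.898979
The bounds max(0,m−m')=1 and min(l+m,l−m')=2 give 2 terms
  k=1: (−1)^0·4.8990/(2)·0.2773^3·0.9608^1 = +0.050164
  k=2: (−1)^1·4.8990/(2)·0.2773^1·0.9608^3 = -0.602367
d^2_{0,1}(2.5797) = +0.050164 -0.602367 = -0.552203
|D^2_{0,1}|² = |d^2_{0,1}(β)|² = (-0.552203)² = 0.304928 (the z-rotation phases have unit modulus)

P=0.3049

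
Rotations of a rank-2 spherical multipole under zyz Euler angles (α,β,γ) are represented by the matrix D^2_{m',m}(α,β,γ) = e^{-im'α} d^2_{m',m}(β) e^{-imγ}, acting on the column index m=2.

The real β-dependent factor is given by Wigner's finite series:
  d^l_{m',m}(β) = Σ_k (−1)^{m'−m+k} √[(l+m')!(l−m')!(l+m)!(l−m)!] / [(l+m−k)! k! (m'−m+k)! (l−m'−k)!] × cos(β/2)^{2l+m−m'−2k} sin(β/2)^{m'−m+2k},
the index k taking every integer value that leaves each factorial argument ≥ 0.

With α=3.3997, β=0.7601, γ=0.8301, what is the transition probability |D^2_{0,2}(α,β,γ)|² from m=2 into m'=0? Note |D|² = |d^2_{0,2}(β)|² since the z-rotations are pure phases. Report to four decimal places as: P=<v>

P=0.0845

D^2_{0,2}(3.3997,0.7601,0.8301) = e^{-i·0·3.3997}·d^2_{0,2}(0.7601)·e^{-i·2·0.8301}. Compute d first:
Half-angle: c=0.928646, s=0.370967. N=√(2·2·24·1)=9.797959
k: max(0,(2)−(0))=2 … min(2+(2),2−(0))=2
  k=2: (−1)^0·9.7980/(4)·0.9286^2·0.3710^2 = +0.290701
d^2_{0,2}(0.7601) = +0.290701
|D^2_{0,2}|² = |d^2_{0,2}(β)|² = (+0.290701)² = 0.084507 (the z-rotation phases have unit modulus)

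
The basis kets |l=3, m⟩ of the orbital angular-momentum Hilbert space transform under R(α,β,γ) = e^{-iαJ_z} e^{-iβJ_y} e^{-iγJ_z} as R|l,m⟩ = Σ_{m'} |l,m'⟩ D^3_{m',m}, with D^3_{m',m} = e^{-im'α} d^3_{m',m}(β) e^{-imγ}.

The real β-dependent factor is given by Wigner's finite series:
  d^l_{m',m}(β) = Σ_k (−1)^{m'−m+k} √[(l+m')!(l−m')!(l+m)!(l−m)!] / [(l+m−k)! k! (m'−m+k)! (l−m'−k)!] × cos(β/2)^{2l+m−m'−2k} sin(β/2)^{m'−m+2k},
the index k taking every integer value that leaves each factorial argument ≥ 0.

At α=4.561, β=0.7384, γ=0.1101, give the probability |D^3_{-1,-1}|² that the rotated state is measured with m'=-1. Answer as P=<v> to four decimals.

D^3_{-1,-1}(4.561,0.7384,0.1101) = e^{-i·-1·4.561}·d^3_{-1,-1}(0.7384)·e^{-i·-1·0.1101}. Compute d first:
With c≡cos(β/2)=0.932616 and s≡sin(β/2)=0.360869, N=[2·24·2·24]^{1/2}=48.000000
k: max(0,(-1)−(-1))=0 … min(3+(-1),3−(-1))=2
  k=0: (−1)^0·48.0000/(48)·0.9326^6·0.3609^0 = +0.657988
  k=1: (−1)^1·48.0000/(6)·0.9326^4·0.3609^2 = -0.788138
  k=2: (−1)^2·48.0000/(8)·0.9326^2·0.3609^4 = +0.088503
d^3_{-1,-1}(0.7384) = +0.657988 -0.788138 +0.088503 = -0.041647
|D^3_{-1,-1}|² = |d^3_{-1,-1}(β)|² = (-0.041647)² = 0.001734 (the z-rotation phases have unit modulus)

P=0.0017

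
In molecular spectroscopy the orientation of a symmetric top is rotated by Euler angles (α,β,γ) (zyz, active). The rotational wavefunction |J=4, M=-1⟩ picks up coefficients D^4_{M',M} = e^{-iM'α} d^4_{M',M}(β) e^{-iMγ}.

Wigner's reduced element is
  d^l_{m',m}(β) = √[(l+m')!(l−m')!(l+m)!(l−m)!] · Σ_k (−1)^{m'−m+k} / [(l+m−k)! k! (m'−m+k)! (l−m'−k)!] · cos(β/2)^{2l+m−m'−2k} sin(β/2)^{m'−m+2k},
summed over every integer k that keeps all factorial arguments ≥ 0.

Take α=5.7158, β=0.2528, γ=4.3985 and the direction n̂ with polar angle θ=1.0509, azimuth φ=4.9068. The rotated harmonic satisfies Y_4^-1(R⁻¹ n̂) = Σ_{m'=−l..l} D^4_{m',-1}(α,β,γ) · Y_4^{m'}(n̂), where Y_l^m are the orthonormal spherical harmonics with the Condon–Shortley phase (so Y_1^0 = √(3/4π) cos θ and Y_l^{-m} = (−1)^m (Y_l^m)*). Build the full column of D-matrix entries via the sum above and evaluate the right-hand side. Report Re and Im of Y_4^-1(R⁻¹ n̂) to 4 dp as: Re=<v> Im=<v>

Need the full column D^4_{m',-1} for m'=−4..4 at α=5.7158, β=0.2528, γ=4.3985.
cos(β/2)=0.992022, sin(β/2)=0.126064
d^4_{-4,-1}: single k=3 term ⇒ +0.014404;  D = -0.007629+0.012218i
d^4_{-3,-1}: k∈[2..3] ⇒ +0.120220 -0.003236 = +0.116985;  D = -0.105579+0.050383i
d^4_{-2,-1}: k∈[1..3] ⇒ +0.505680 -0.040830 +0.000440 = +0.465289;  D = -0.461823-0.056688i
d^4_{-1,-1}: k∈[0..3] ⇒ +0.937931 -0.227195 +0.007338 -0.000039 = +0.718034;  D = -0.553999-0.456791i
d^4_{0,-1}: k∈[0..3] ⇒ -0.533034 +0.051647 -0.000834 +0.000002 = -0.482219;  D = +0.148890+0.458657i
d^4_{1,-1}: k∈[0..3] ⇒ +0.151464 -0.007338 +0.000059 -0.000000 = +0.144185;  D = +0.036160-0.139577i
d^4_{2,-1}: k∈[0..2] ⇒ -0.027220 +0.000659 -0.000002 = -0.026563;  D = -0.019437+0.018105i
d^4_{3,-1}: k∈[0..1] ⇒ +0.003236 -0.000031 = +0.003204;  D = +0.003151-0.000582i
d^4_{4,-1}: single k=0 term ⇒ -0.000233;  D = -0.000216-0.000087i
Y_4^{m'}(θ=1.0509,φ=4.9068) and Σ D·Y over m':
  (-0.0076+0.0122i)·(+0.1789-0.1761i)  (-0.1056+0.0504i)·(-0.2239-0.3393i)  (-0.4618-0.0567i)·(-0.1696+0.0695i)  (-0.5540-0.4568i)·(-0.0501-0.2546i)  (+0.1489+0.4587i)·(-0.2404+0.0000i)  (+0.0362-0.1396i)·(+0.0501-0.2546i)  (-0.0194+0.0181i)·(-0.1696-0.0695i)  (+0.0032-0.0006i)·(+0.2239-0.3393i)  (-0.0002-0.0001i)·(+0.1789+0.1761i)
Y_4^-1(R⁻¹ n̂) = -0.029217+0.040144i

Re=-0.0292 Im=0.0401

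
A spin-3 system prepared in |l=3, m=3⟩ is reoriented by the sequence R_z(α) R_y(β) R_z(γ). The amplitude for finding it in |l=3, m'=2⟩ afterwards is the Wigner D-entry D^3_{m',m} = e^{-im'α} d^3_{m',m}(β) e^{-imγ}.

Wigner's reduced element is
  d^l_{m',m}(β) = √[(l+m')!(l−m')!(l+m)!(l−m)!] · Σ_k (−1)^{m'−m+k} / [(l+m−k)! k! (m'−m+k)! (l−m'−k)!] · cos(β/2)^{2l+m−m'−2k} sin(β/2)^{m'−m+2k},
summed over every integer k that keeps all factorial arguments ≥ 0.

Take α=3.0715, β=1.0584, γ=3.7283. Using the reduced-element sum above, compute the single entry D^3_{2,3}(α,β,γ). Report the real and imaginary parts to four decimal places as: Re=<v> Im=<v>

Split into d^3_{2,3}(β=1.0584) × two z-phases.
With c≡cos(β/2)=0.863211 and s≡sin(β/2)=0.504843, N=[120·1·720·1]^{1/2}=293.938769
The bounds max(0,m−m')=1 and min(l+m,l−m')=1 give 1 term
  k=1: (−1)^0·293.9388/(120)·0.8632^5·0.5048^1 = +0.592676
d^3_{2,3}(1.0584) = +0.592676
D = (+0.990190+0.139727i)·(+0.592676)·(+0.188197+0.982131i) = +0.029113+0.591960i

Re=0.0291 Im=0.5920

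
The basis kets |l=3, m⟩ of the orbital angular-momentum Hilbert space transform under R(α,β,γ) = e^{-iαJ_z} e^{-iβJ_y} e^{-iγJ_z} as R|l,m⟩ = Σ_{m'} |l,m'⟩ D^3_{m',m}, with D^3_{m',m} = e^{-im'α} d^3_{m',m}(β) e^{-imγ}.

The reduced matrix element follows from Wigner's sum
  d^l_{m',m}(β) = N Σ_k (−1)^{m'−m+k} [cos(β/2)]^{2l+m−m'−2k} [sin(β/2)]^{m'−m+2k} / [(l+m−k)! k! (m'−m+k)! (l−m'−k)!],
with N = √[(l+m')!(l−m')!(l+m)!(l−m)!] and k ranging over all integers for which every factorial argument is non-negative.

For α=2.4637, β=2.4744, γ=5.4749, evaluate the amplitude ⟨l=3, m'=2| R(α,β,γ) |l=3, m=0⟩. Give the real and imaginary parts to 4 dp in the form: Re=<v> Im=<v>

D^3_{2,0}(2.4637,2.4744,5.4749) = e^{-i·2·2.4637}·d^3_{2,0}(2.4744)·e^{-i·0·5.4749}. Compute d first:
Half-angle: c=0.327443, s=0.944871. N=√(120·1·6·6)=65.726707
Admissible k: 0..1 (factorial args all ≥0)
  k=0: (−1)^2·65.7267/(12)·0.3274^4·0.9449^2 = +0.056215
  k=1: (−1)^3·65.7267/(12)·0.3274^2·0.9449^4 = -0.468083
d^3_{2,0}(2.4744) = +0.056215 -0.468083 = -0.411868
Phases: e^{-i·(2)·2.4637}=+0.213358+0.976974i, e^{-i·(0)·5.4749}=+1.000000+0.000000i ⇒ D=-0.087875-0.402384i

Re=-0.0879 Im=-0.4024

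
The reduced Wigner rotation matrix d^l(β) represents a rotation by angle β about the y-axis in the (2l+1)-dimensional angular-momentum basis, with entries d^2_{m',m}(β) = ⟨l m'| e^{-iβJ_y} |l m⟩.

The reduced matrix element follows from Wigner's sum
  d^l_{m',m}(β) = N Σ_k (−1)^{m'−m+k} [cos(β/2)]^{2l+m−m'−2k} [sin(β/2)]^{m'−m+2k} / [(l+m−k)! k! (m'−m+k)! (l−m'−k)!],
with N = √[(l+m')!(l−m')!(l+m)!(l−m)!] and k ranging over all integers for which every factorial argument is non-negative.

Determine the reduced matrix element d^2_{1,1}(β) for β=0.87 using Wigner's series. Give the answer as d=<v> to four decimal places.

d=0.2382

d^2_{1,1}(β=0.87) via Wigner's sum:
c=cos(0.87/2)=0.906870, s=sin(0.87/2)=0.421410; N=√[6·1·6·1]=6.000000
k: max(0,(1)−(1))=0 … min(2+(1),2−(1))=1
  k=0: (−1)^0·6.0000/(6)·0.9069^4·0.4214^0 = +0.676364
  k=1: (−1)^1·6.0000/(2)·0.9069^2·0.4214^2 = -0.438149
d^2_{1,1}(0.87) = +0.676364 -0.438149 = +0.238215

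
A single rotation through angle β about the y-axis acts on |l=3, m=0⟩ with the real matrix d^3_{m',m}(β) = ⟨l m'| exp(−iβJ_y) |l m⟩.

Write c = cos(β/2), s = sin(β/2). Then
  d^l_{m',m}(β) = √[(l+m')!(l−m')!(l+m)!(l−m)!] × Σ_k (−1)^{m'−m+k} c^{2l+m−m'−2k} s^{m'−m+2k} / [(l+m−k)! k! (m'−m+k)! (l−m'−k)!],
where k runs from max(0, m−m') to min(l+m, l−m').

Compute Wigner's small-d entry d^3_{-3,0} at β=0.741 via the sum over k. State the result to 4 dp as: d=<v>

d=0.1719

d^3_{-3,0}(β=0.741) via Wigner's sum:
c=cos(0.741/2)=0.932146, s=sin(0.741/2)=0.362082; N=√[1·720·6·6]=160.996894
k: max(0,(0)−(-3))=3 … min(3+(0),3−(-3))=3
  k=3: (−1)^0·160.9969/(36)·0.9321^3·0.3621^3 = +0.171944
d^3_{-3,0}(0.741) = +0.171944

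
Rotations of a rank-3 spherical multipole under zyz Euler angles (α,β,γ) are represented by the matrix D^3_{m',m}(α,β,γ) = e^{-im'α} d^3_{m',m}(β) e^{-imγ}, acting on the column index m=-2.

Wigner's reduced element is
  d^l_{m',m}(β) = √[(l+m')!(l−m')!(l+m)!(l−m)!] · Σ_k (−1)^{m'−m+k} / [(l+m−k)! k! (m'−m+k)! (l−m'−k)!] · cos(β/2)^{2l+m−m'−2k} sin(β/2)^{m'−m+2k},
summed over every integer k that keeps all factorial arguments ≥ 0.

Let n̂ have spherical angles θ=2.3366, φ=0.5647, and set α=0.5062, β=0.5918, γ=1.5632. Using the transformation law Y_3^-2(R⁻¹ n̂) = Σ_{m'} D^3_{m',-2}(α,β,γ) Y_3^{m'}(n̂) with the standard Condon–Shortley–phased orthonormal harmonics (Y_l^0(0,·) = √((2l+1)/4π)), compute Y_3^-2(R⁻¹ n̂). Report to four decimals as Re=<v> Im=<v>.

Re=0.1714 Im=-0.0173

Need the full column D^3_{m',-2} for m'=−3..3 at α=0.5062, β=0.5918, γ=1.5632.
cos(β/2)=0.956540, sin(β/2)=0.291601
d^3_{-3,-2}: single k=1 term ⇒ +0.571979;  D = -0.038516-0.570681i
d^3_{-2,-2}: k∈[0..1] ⇒ +0.765983 -0.355926 = +0.410056;  D = -0.222517-0.344430i
d^3_{-1,-2}: k∈[0..1] ⇒ -0.738422 +0.137248 = -0.601174;  D = +0.530150+0.283462i
d^3_{0,-2}: k∈[0..1] ⇒ +0.389898 -0.036234 = +0.353663;  D = -0.353623+0.005373i
d^3_{1,-2}: k∈[0..1] ⇒ -0.137248 +0.006377 = -0.130871;  D = +0.113481-0.065185i
d^3_{2,-2}: k∈[0..1] ⇒ +0.033077 -0.000615 = +0.032463;  D = -0.016779+0.027790i
d^3_{3,-2}: single k=0 term ⇒ -0.004940;  D = +0.000183-0.004937i
Y_3^{m'}(θ=2.3366,φ=0.5647) and Σ D·Y over m':
  (-0.0385-0.5707i)·(-0.0192-0.1551i)  (-0.2225-0.3444i)·(-0.1572+0.3328i)  (+0.5302+0.2835i)·(+0.2759-0.1748i)  (-0.3536+0.0054i)·(+0.1547+0.0000i)  (+0.1135-0.0652i)·(-0.2759-0.1748i)  (-0.0168+0.0278i)·(-0.1572-0.3328i)  (+0.0002-0.0049i)·(+0.0192-0.1551i)
Y_3^-2(R⁻¹ n̂) = +0.171395-0.017337i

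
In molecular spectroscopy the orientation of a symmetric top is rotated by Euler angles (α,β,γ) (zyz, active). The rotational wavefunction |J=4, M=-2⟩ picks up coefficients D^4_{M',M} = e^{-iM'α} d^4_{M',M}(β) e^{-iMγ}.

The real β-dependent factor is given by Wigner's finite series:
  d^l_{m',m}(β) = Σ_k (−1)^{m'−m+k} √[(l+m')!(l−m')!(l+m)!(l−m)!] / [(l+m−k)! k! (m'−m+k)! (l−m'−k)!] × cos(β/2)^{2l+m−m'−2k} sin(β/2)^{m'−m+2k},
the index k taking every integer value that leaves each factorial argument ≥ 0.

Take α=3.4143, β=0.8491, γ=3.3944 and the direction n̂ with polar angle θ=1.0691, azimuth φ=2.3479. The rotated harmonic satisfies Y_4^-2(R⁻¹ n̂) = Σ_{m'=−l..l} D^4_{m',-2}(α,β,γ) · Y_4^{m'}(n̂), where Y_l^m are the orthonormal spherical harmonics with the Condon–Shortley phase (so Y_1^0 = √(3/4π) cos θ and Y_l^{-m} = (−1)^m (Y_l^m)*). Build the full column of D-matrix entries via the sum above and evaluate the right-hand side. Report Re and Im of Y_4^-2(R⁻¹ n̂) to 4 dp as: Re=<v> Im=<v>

Need the full column D^4_{m',-2} for m'=−4..4 at α=3.4143, β=0.8491, γ=3.3944.
cos(β/2)=0.911224, sin(β/2)=0.411911
d^4_{-4,-2}: single k=2 term ⇒ +0.513969;  D = -0.013181+0.513800i
d^4_{-3,-2}: k∈[1..2] ⇒ +0.803977 -0.492857 = +0.311120;  D = -0.076086-0.301673i
d^4_{-2,-2}: k∈[0..2] ⇒ +0.475337 -1.165572 +0.297718 = -0.392517;  D = -0.194954-0.340679i
d^4_{-1,-2}: k∈[0..2] ⇒ -0.911625 +0.931412 -0.126884 = -0.107096;  D = +0.076263+0.075191i
d^4_{0,-2}: k∈[0..2] ⇒ +0.921465 -0.502115 +0.038476 = +0.457826;  D = +0.400541+0.221746i
d^4_{1,-2}: k∈[0..2] ⇒ -0.620941 +0.190326 -0.007778 = -0.438394;  D = +0.426557+0.101185i
d^4_{2,-2}: k∈[0..2] ⇒ +0.297718 -0.048669 +0.000829 = +0.249878;  D = +0.249680-0.009943i
d^4_{3,-2}: k∈[0..1] ⇒ -0.100711 +0.006860 = -0.093851;  D = +0.089306-0.028854i
d^4_{4,-2}: single k=0 term ⇒ +0.021461;  D = +0.017890-0.011855i
Y_4^{m'}(θ=1.0691,φ=2.3479) and Σ D·Y over m':
  (-0.0132+0.5138i)·(-0.2614-0.0087i)  (-0.0761-0.3017i)·(+0.2939-0.2797i)  (-0.1950-0.3407i)·(-0.0026+0.1591i)  (+0.0763+0.0752i)·(+0.1932+0.1964i)  (+0.4005+0.2217i)·(-0.2186+0.0000i)  (+0.4266+0.1012i)·(-0.1932+0.1964i)  (+0.2497-0.0099i)·(-0.0026-0.1591i)  (+0.0893-0.0289i)·(-0.2939-0.2797i)  (+0.0179-0.0119i)·(-0.2614+0.0087i)
Y_4^-2(R⁻¹ n̂) = -0.275085-0.239372i

Re=-0.2751 Im=-0.2394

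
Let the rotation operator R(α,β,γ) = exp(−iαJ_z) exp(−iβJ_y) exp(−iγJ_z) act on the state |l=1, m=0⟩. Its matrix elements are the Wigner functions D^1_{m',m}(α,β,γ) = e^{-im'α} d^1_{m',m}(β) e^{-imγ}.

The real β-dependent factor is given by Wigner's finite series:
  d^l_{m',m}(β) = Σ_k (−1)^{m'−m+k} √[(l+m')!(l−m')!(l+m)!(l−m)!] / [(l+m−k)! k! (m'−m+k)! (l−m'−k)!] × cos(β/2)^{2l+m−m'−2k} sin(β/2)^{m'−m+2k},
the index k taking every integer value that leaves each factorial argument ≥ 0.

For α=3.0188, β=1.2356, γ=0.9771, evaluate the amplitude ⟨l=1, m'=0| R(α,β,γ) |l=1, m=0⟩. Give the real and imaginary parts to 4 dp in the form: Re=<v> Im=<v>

Split into d^1_{0,0}(β=1.2356) × two z-phases.
With c≡cos(β/2)=0.815155 and s≡sin(β/2)=0.579243, N=[1·1·1·1]^{1/2}=1.000000
The bounds max(0,m−m')=0 and min(l+m,l−m')=1 give 2 terms
  k=0: (−1)^0·1.0000/(1)·0.8152^2·0.5792^0 = +0.664477
  k=1: (−1)^1·1.0000/(1)·0.8152^0·0.5792^2 = -0.335523
d^1_{0,0}(1.2356) = +0.664477 -0.335523 = +0.328955
Attach z-rotation phases: D = e^{-i(0)(3.0188)}·(+0.328955)·e^{-i(0)(0.9771)} = +0.328955+0.000000i

Re=0.3290 Im=0.0000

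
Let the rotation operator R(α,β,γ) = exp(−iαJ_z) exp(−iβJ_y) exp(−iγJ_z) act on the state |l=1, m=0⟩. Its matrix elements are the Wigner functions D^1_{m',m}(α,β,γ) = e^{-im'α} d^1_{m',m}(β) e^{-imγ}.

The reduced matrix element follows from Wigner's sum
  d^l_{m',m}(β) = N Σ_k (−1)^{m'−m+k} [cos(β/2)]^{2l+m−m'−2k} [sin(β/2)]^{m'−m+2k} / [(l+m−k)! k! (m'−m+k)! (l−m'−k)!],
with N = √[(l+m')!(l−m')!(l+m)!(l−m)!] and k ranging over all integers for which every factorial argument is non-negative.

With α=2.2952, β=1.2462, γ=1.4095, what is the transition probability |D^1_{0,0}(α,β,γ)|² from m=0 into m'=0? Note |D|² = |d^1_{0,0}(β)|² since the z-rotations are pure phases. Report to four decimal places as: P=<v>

Split into d^1_{0,0}(β=1.2462) × two z-phases.
Half-angle: c=0.812073, s=0.583555. N=√(1·1·1·1)=1.000000
Admissible k: 0..1 (factorial args all ≥0)
  k=0: (−1)^0·1.0000/(1)·0.8121^2·0.5836^0 = +0.659463
  k=1: (−1)^1·1.0000/(1)·0.8121^0·0.5836^2 = -0.340537
d^1_{0,0}(1.2462) = +0.659463 -0.340537 = +0.318926
|D^1_{0,0}|² = |d^1_{0,0}(β)|² = (+0.318926)² = 0.101714 (the z-rotation phases have unit modulus)

P=0.1017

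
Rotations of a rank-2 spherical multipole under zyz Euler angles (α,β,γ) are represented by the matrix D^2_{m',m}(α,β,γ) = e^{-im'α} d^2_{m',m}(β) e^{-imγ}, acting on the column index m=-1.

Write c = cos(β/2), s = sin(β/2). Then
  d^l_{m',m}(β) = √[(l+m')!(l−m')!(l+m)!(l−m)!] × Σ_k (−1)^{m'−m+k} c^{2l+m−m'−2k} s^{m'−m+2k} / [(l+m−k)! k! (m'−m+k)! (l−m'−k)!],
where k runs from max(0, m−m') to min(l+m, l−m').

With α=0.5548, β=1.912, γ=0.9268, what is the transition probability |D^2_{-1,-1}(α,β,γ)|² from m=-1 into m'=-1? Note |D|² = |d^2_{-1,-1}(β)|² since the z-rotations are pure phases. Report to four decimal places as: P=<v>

P=0.3084

First d^2_{-1,-1}(β=1.912), then the phase factors e^{-i(-1)α} and e^{-i(-1)γ}:
Half-angle: c=0.576792, s=0.816891. N=√(1·6·1·6)=6.000000
Admissible k: 0..1 (factorial args all ≥0)
  k=0: (−1)^0·6.0000/(6)·0.5768^4·0.8169^0 = +0.110682
  k=1: (−1)^1·6.0000/(2)·0.5768^2·0.8169^2 = -0.666021
d^2_{-1,-1}(1.912) = +0.110682 -0.666021 = -0.555339
|D^2_{-1,-1}|² = |d^2_{-1,-1}(β)|² = (-0.555339)² = 0.308402 (the z-rotation phases have unit modulus)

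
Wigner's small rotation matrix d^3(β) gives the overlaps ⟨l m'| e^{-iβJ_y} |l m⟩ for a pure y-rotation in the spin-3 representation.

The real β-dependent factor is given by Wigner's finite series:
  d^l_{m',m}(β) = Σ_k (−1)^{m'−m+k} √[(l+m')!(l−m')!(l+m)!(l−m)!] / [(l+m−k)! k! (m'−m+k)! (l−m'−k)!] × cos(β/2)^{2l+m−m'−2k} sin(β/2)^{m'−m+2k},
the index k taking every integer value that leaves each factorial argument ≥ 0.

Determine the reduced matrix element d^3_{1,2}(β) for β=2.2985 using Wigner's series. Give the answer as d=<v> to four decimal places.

d=-0.2960

d^3_{1,2}(β=2.2985) via Wigner's sum:
Half-angle: c=0.409172, s=0.912457. N=√(24·2·120·1)=75.894664
Admissible k: 1..2 (factorial args all ≥0)
  k=1: (−1)^0·75.8947/(24)·0.4092^5·0.9125^1 = +0.033093
  k=2: (−1)^1·75.8947/(12)·0.4092^3·0.9125^3 = -0.329143
d^3_{1,2}(2.2985) = +0.033093 -0.329143 = -0.296050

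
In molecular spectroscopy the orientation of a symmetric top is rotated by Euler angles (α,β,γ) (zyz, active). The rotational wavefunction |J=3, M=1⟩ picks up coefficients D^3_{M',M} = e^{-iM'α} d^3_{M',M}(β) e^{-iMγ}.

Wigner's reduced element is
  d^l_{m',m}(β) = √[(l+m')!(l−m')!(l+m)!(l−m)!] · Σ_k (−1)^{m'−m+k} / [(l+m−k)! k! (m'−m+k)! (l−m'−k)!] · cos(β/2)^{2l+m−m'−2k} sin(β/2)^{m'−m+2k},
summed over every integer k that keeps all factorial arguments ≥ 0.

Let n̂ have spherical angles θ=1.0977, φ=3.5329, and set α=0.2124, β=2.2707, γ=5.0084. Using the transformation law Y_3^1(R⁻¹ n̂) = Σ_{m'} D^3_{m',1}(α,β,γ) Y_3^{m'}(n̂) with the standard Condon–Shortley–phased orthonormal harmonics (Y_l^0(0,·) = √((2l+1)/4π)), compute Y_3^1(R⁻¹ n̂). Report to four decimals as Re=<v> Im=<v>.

Need the full column D^3_{m',1} for m'=−3..3 at α=0.2124, β=2.2707, γ=5.0084.
cos(β/2)=0.421815, sin(β/2)=0.906682
d^3_{-3,1}: single k=4 term ⇒ +0.465704;  D = -0.155828+0.438859i
d^3_{-2,1}: k∈[3..4] ⇒ +0.353803 -0.817329 = -0.463526;  D = +0.059532-0.459687i
d^3_{-1,1}: k∈[2..4] ⇒ +0.156153 -0.961953 +0.555558 = -0.250242;  D = -0.020899-0.249368i
d^3_{0,1}: k∈[1..3] ⇒ +0.041943 -0.581357 +0.895339 = +0.355924;  D = +0.103826+0.340444i
d^3_{1,1}: k∈[0..2] ⇒ +0.005633 -0.208204 +0.721465 = +0.518894;  D = +0.252592+0.453264i
d^3_{2,1}: k∈[0..1] ⇒ -0.038288 +0.353803 = +0.315514;  D = +0.208238+0.237037i
d^3_{3,1}: single k=0 term ⇒ +0.100796;  D = +0.080993+0.060000i
Y_3^{m'}(θ=1.0977,φ=3.5329) and Σ D·Y over m':
  (-0.1558+0.4389i)·(-0.1138+0.2714i)  (+0.0595-0.4597i)·(+0.2616-0.2602i)  (-0.0209-0.2494i)·(-0.0101+0.0042i)  (+0.1038+0.3404i)·(-0.3336+0.0000i)  (+0.2526+0.4533i)·(+0.0101+0.0042i)  (+0.2082+0.2370i)·(+0.2616+0.2602i)  (+0.0810+0.0600i)·(+0.1138+0.2714i)
Y_3^1(R⁻¹ n̂) = -0.252397-0.188464i

Re=-0.2524 Im=-0.1885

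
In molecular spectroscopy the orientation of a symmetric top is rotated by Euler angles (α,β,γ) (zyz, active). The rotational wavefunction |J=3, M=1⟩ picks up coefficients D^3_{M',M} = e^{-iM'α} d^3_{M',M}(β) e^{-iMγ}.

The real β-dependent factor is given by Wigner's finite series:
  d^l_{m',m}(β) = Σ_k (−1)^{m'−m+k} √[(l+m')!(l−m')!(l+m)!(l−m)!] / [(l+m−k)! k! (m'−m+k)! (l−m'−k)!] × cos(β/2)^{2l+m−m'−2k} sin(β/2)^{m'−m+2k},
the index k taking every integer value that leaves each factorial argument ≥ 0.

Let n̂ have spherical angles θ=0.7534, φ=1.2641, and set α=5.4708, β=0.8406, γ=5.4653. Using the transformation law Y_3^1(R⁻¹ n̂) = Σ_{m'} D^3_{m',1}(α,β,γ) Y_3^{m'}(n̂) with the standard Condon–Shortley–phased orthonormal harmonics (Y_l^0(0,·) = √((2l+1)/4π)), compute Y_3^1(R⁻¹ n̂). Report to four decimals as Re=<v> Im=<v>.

Need the full column D^3_{m',1} for m'=−3..3 at α=5.4708, β=0.8406, γ=5.4653.
cos(β/2)=0.912967, sin(β/2)=0.408034
d^3_{-3,1}: single k=4 term ⇒ +0.089483;  D = -0.004336-0.089378i
d^3_{-2,1}: k∈[3..4] ⇒ +0.326953 -0.032654 = +0.294298;  D = +0.203581-0.212524i
d^3_{-1,1}: k∈[2..4] ⇒ +0.694008 -0.184836 +0.004615 = +0.513787;  D = +0.513779+0.002826i
d^3_{0,1}: k∈[1..3] ⇒ +0.896524 -0.537238 +0.035771 = +0.395056;  D = +0.270126+0.288273i
d^3_{1,1}: k∈[0..2] ⇒ +0.579068 -0.925343 +0.138627 = -0.207649;  D = +0.012342-0.207282i
d^3_{2,1}: k∈[0..1] ⇒ -0.818410 +0.326953 = -0.491458;  D = +0.376224-0.316206i
d^3_{3,1}: single k=0 term ⇒ +0.447980;  D = -0.445100-0.050714i
Y_3^{m'}(θ=0.7534,φ=1.2641) and Σ D·Y over m':
  (-0.0043-0.0894i)·(-0.1063+0.0809i)  (+0.2036-0.2125i)·(-0.2853-0.2008i)  (+0.5138+0.0028i)·(+0.1108-0.3499i)  (+0.2701+0.2883i)·(-0.0926+0.0000i)  (+0.0123-0.2073i)·(-0.1108-0.3499i)  (+0.3762-0.3162i)·(-0.2853+0.2008i)  (-0.4451-0.0507i)·(+0.1063+0.0809i)
Y_3^1(R⁻¹ n̂) = -0.221071-0.034238i

Re=-0.2211 Im=-0.0342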